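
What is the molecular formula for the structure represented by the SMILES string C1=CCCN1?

C4H7N

Heavy atoms from the SMILES: 4 C, 1 N.
Implicit hydrogens by atom environment:
  2 × C: 2 H each → 4
  2 × C: 1 H each → 2
  1 × N: 1 H
  Total hydrogens = 7.
Molecular formula: C4H7N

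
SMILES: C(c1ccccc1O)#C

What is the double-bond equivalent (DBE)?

6

Molecular formula from the SMILES: C8H6O.
DoU = (2C + 2 + N − H − X)/2 = (2·8 + 2 + 0 − 6 − 0)/2 = 12/2 = 6.
(Structurally: 1 ring(s) + 5 π bond(s) = 6.)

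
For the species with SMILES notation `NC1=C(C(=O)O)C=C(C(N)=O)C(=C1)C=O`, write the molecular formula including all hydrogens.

Heavy atoms from the SMILES: 9 C, 2 N, 4 O.
Implicit hydrogens by atom environment:
  4 × C (aromatic): no H
  3 × O: no H
  2 × C (aromatic): 1 H each → 2
  2 × C: no H
  2 × N: 2 H each → 4
  1 × C: 1 H
  1 × O: 1 H
  Total hydrogens = 8.
Molecular formula: C9H8N2O4

C9H8N2O4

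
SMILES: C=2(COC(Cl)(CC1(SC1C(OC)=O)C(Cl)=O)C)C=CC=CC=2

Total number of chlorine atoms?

The symbol for chlorine appears 2 times in the SMILES.

2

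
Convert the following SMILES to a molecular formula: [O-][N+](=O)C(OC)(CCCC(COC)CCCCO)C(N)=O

Heavy atoms from the SMILES: 13 C, 2 N, 6 O.
Implicit hydrogens by atom environment:
  8 × C: 2 H each → 16
  4 × O: no H
  2 × C: 3 H each → 6
  2 × C: no H
  1 × C: 1 H
  1 × N: 2 H
  1 × N (charge +1): no H
  1 × O: 1 H
  1 × O (charge -1): no H
  Total hydrogens = 26.
Molecular formula: C13H26N2O6

C13H26N2O6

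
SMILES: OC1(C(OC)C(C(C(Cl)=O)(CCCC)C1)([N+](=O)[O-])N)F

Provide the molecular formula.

Heavy atoms from the SMILES: 11 C, 1 Cl, 1 F, 2 N, 5 O.
Implicit hydrogens by atom environment:
  4 × C: 2 H each → 8
  4 × C: no H
  3 × O: no H
  2 × C: 3 H each → 6
  1 × C: 1 H
  1 × Cl: no H
  1 × F: no H
  1 × N: 2 H
  1 × N (charge +1): no H
  1 × O: 1 H
  1 × O (charge -1): no H
  Total hydrogens = 18.
Molecular formula: C11H18ClFN2O5

C11H18ClFN2O5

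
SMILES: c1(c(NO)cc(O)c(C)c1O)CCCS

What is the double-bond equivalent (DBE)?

Molecular formula from the SMILES: C10H15NO3S.
DoU = (2C + 2 + N − H − X)/2 = (2·10 + 2 + 1 − 15 − 0)/2 = 8/2 = 4.
(Structurally: 1 ring(s) + 3 π bond(s) = 4.)

4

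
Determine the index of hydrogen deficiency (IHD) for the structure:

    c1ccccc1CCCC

4

Molecular formula from the SMILES: C10H14.
DoU = (2C + 2 + N − H − X)/2 = (2·10 + 2 + 0 − 14 − 0)/2 = 8/2 = 4.
(Structurally: 1 ring(s) + 3 π bond(s) = 4.)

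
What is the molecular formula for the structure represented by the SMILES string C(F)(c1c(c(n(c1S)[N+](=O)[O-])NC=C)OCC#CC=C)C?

C13H14FN3O3S

Heavy atoms from the SMILES: 13 C, 1 F, 3 N, 3 O, 1 S.
Implicit hydrogens by atom environment:
  4 × C (aromatic): no H
  3 × C: 2 H each → 6
  3 × C: 1 H each → 3
  2 × C: no H
  2 × O: no H
  1 × C: 3 H
  1 × F: no H
  1 × N: 1 H
  1 × N (aromatic): no H
  1 × N (charge +1): no H
  1 × O (charge -1): no H
  1 × S: 1 H
  Total hydrogens = 14.
Molecular formula: C13H14FN3O3S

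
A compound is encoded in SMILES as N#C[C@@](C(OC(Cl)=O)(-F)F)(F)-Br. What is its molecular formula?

C4BrClF3NO2

Heavy atoms from the SMILES: 1 Br, 4 C, 1 Cl, 3 F, 1 N, 2 O.
Implicit hydrogens by atom environment:
  4 × C: no H
  3 × F: no H
  2 × O: no H
  1 × Br: no H
  1 × Cl: no H
  1 × N: no H
  Total hydrogens = 0.
Molecular formula: C4BrClF3NO2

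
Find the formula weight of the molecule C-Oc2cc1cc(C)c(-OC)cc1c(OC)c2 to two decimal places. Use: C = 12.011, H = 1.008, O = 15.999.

232.28

Molecular formula: C14H16O3.
M = 14×12.011 + 16×1.008 + 3×15.999 = 232.28 g/mol.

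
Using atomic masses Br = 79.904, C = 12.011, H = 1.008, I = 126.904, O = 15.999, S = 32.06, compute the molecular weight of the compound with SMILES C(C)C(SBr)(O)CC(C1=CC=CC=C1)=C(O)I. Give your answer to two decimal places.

Molecular formula: C12H14BrIO2S.
M = 1×79.904 + 12×12.011 + 14×1.008 + 1×126.904 + 2×15.999 + 1×32.06 = 429.11 g/mol.

429.11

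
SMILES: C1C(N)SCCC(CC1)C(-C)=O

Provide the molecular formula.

Heavy atoms from the SMILES: 9 C, 1 N, 1 O, 1 S.
Implicit hydrogens by atom environment:
  5 × C: 2 H each → 10
  2 × C: 1 H each → 2
  1 × C: 3 H
  1 × C: no H
  1 × N: 2 H
  1 × O: no H
  1 × S: no H
  Total hydrogens = 17.
Molecular formula: C9H17NOS

C9H17NOS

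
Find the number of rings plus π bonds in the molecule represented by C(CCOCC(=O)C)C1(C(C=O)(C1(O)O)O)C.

3

Molecular formula from the SMILES: C11H18O6.
DoU = (2C + 2 + N − H − X)/2 = (2·11 + 2 + 0 − 18 − 0)/2 = 6/2 = 3.
(Structurally: 1 ring(s) + 2 π bond(s) = 3.)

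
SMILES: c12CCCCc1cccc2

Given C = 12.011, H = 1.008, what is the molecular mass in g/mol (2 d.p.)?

Molecular formula: C10H12.
M = 10×12.011 + 12×1.008 = 132.21 g/mol.

132.21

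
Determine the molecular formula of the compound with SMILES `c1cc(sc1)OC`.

C5H6OS

Heavy atoms from the SMILES: 5 C, 1 O, 1 S.
Implicit hydrogens by atom environment:
  3 × C (aromatic): 1 H each → 3
  1 × C: 3 H
  1 × C (aromatic): no H
  1 × O: no H
  1 × S (aromatic): no H
  Total hydrogens = 6.
Molecular formula: C5H6OS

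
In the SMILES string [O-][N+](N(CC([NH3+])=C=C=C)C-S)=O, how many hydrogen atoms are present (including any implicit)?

10

Hydrogens are implicit in SMILES; fill each atom to its normal valence:
  3 × C: 2 H each → 6
  3 × C: no H
  1 × N (charge +1): 3 H
  1 × N: no H
  1 × N (charge +1): no H
  1 × O: no H
  1 × O (charge -1): no H
  1 × S: 1 H
  Total hydrogens = 10.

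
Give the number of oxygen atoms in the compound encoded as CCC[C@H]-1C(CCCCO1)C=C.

The symbol for oxygen appears 1 time in the SMILES.

1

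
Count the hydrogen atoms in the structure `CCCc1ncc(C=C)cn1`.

Hydrogens are implicit in SMILES; fill each atom to its normal valence:
  3 × C: 2 H each → 6
  2 × C (aromatic): 1 H each → 2
  2 × C (aromatic): no H
  2 × N (aromatic): no H
  1 × C: 3 H
  1 × C: 1 H
  Total hydrogens = 12.

12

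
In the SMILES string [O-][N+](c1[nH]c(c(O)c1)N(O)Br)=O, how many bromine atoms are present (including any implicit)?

1

The symbol for bromine appears 1 time in the SMILES.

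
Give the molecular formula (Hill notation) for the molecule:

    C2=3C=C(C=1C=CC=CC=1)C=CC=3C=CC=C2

C16H12

Heavy atoms from the SMILES: 16 C.
Implicit hydrogens by atom environment:
  12 × C (aromatic): 1 H each → 12
  4 × C (aromatic): no H
  Total hydrogens = 12.
Molecular formula: C16H12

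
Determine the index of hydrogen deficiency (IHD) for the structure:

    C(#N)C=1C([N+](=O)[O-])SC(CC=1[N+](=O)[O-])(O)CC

6

Molecular formula from the SMILES: C8H9N3O5S.
DoU = (2C + 2 + N − H − X)/2 = (2·8 + 2 + 3 − 9 − 0)/2 = 12/2 = 6.
(Structurally: 1 ring(s) + 5 π bond(s) = 6.)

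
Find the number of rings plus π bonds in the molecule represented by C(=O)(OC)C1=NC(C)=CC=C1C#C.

Molecular formula from the SMILES: C10H9NO2.
DoU = (2C + 2 + N − H − X)/2 = (2·10 + 2 + 1 − 9 − 0)/2 = 14/2 = 7.
(Structurally: 1 ring(s) + 6 π bond(s) = 7.)

7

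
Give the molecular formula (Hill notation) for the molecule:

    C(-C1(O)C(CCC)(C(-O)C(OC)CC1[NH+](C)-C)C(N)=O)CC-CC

C18H37N2O4+

Heavy atoms from the SMILES: 18 C, 2 N, 4 O.
Implicit hydrogens by atom environment:
  7 × C: 2 H each → 14
  5 × C: 3 H each → 15
  3 × C: 1 H each → 3
  3 × C: no H
  2 × O: 1 H each → 2
  2 × O: no H
  1 × N: 2 H
  1 × N (charge +1): 1 H
  Total hydrogens = 37.
Net charge +1.
Molecular formula: C18H37N2O4+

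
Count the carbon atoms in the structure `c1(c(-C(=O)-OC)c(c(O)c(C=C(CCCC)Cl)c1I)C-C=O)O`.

The symbol for carbon appears 16 times in the SMILES. Lowercase c denotes aromatic carbon and counts toward C.

16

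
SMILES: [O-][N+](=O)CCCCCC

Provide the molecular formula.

Heavy atoms from the SMILES: 6 C, 1 N, 2 O.
Implicit hydrogens by atom environment:
  5 × C: 2 H each → 10
  1 × C: 3 H
  1 × N (charge +1): no H
  1 × O: no H
  1 × O (charge -1): no H
  Total hydrogens = 13.
Molecular formula: C6H13NO2

C6H13NO2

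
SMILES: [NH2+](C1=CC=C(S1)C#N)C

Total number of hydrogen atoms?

Hydrogens are implicit in SMILES; fill each atom to its normal valence:
  2 × C (aromatic): 1 H each → 2
  2 × C (aromatic): no H
  1 × C: 3 H
  1 × C: no H
  1 × N (charge +1): 2 H
  1 × N: no H
  1 × S (aromatic): no H
  Total hydrogens = 7.

7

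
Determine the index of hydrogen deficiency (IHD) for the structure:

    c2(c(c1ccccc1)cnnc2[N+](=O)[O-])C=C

Molecular formula from the SMILES: C12H9N3O2.
DoU = (2C + 2 + N − H − X)/2 = (2·12 + 2 + 3 − 9 − 0)/2 = 20/2 = 10.
(Structurally: 2 ring(s) + 8 π bond(s) = 10.)

10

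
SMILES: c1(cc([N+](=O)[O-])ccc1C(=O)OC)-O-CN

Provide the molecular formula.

C9H10N2O5

Heavy atoms from the SMILES: 9 C, 2 N, 5 O.
Implicit hydrogens by atom environment:
  4 × O: no H
  3 × C (aromatic): 1 H each → 3
  3 × C (aromatic): no H
  1 × C: 3 H
  1 × C: 2 H
  1 × C: no H
  1 × N: 2 H
  1 × N (charge +1): no H
  1 × O (charge -1): no H
  Total hydrogens = 10.
Molecular formula: C9H10N2O5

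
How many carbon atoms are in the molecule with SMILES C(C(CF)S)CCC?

The symbol for carbon appears 6 times in the SMILES.

6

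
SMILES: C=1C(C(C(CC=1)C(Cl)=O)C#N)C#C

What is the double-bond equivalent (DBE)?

Molecular formula from the SMILES: C10H8ClNO.
DoU = (2C + 2 + N − H − X)/2 = (2·10 + 2 + 1 − 8 − 1)/2 = 14/2 = 7.
(Structurally: 1 ring(s) + 6 π bond(s) = 7.)

7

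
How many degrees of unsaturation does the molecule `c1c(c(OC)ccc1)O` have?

4

Molecular formula from the SMILES: C7H8O2.
DoU = (2C + 2 + N − H − X)/2 = (2·7 + 2 + 0 − 8 − 0)/2 = 8/2 = 4.
(Structurally: 1 ring(s) + 3 π bond(s) = 4.)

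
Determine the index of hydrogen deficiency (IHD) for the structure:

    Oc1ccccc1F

Molecular formula from the SMILES: C6H5FO.
DoU = (2C + 2 + N − H − X)/2 = (2·6 + 2 + 0 − 5 − 1)/2 = 8/2 = 4.
(Structurally: 1 ring(s) + 3 π bond(s) = 4.)

4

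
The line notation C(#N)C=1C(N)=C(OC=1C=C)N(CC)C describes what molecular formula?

Heavy atoms from the SMILES: 10 C, 3 N, 1 O.
Implicit hydrogens by atom environment:
  4 × C (aromatic): no H
  2 × C: 3 H each → 6
  2 × C: 2 H each → 4
  2 × N: no H
  1 × C: 1 H
  1 × C: no H
  1 × N: 2 H
  1 × O (aromatic): no H
  Total hydrogens = 13.
Molecular formula: C10H13N3O

C10H13N3O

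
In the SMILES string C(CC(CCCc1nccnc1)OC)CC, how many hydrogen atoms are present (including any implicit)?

22

Hydrogens are implicit in SMILES; fill each atom to its normal valence:
  6 × C: 2 H each → 12
  3 × C (aromatic): 1 H each → 3
  2 × C: 3 H each → 6
  2 × N (aromatic): no H
  1 × C: 1 H
  1 × C (aromatic): no H
  1 × O: no H
  Total hydrogens = 22.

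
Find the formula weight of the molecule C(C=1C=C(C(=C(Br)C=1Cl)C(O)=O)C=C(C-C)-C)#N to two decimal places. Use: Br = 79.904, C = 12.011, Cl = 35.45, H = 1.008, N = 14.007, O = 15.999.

328.59

Molecular formula: C13H11BrClNO2.
M = 1×79.904 + 13×12.011 + 1×35.45 + 11×1.008 + 1×14.007 + 2×15.999 = 328.59 g/mol.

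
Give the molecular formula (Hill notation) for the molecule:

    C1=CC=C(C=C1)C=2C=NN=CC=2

Heavy atoms from the SMILES: 10 C, 2 N.
Implicit hydrogens by atom environment:
  8 × C (aromatic): 1 H each → 8
  2 × C (aromatic): no H
  2 × N (aromatic): no H
  Total hydrogens = 8.
Molecular formula: C10H8N2

C10H8N2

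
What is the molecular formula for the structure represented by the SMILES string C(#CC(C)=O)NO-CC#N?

Heavy atoms from the SMILES: 6 C, 2 N, 2 O.
Implicit hydrogens by atom environment:
  4 × C: no H
  2 × O: no H
  1 × C: 3 H
  1 × C: 2 H
  1 × N: 1 H
  1 × N: no H
  Total hydrogens = 6.
Molecular formula: C6H6N2O2

C6H6N2O2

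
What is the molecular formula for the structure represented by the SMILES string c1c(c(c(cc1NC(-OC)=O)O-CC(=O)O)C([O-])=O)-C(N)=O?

C12H11N2O8-

Heavy atoms from the SMILES: 12 C, 2 N, 8 O.
Implicit hydrogens by atom environment:
  6 × O: no H
  4 × C (aromatic): no H
  4 × C: no H
  2 × C (aromatic): 1 H each → 2
  1 × C: 3 H
  1 × C: 2 H
  1 × N: 2 H
  1 × N: 1 H
  1 × O: 1 H
  1 × O (charge -1): no H
  Total hydrogens = 11.
Net charge -1.
Molecular formula: C12H11N2O8-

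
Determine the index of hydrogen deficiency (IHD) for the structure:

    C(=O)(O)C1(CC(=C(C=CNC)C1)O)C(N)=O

5

Molecular formula from the SMILES: C10H14N2O4.
DoU = (2C + 2 + N − H − X)/2 = (2·10 + 2 + 2 − 14 − 0)/2 = 10/2 = 5.
(Structurally: 1 ring(s) + 4 π bond(s) = 5.)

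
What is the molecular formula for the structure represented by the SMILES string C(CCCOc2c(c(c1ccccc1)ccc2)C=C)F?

C18H19FO

Heavy atoms from the SMILES: 18 C, 1 F, 1 O.
Implicit hydrogens by atom environment:
  8 × C (aromatic): 1 H each → 8
  5 × C: 2 H each → 10
  4 × C (aromatic): no H
  1 × C: 1 H
  1 × F: no H
  1 × O: no H
  Total hydrogens = 19.
Molecular formula: C18H19FO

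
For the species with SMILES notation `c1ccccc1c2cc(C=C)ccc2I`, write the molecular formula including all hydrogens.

Heavy atoms from the SMILES: 14 C, 1 I.
Implicit hydrogens by atom environment:
  8 × C (aromatic): 1 H each → 8
  4 × C (aromatic): no H
  1 × C: 2 H
  1 × C: 1 H
  1 × I: no H
  Total hydrogens = 11.
Molecular formula: C14H11I

C14H11I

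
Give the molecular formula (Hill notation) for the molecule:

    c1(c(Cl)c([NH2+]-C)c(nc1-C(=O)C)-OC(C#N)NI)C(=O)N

C11H12ClIN5O3+

Heavy atoms from the SMILES: 11 C, 1 Cl, 1 I, 5 N, 3 O.
Implicit hydrogens by atom environment:
  5 × C (aromatic): no H
  3 × C: no H
  3 × O: no H
  2 × C: 3 H each → 6
  1 × C: 1 H
  1 × Cl: no H
  1 × I: no H
  1 × N (charge +1): 2 H
  1 × N: 2 H
  1 × N: 1 H
  1 × N (aromatic): no H
  1 × N: no H
  Total hydrogens = 12.
Net charge +1.
Molecular formula: C11H12ClIN5O3+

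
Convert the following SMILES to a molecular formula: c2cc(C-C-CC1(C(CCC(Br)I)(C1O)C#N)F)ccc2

Heavy atoms from the SMILES: 1 Br, 16 C, 1 F, 1 I, 1 N, 1 O.
Implicit hydrogens by atom environment:
  5 × C: 2 H each → 10
  5 × C (aromatic): 1 H each → 5
  3 × C: no H
  2 × C: 1 H each → 2
  1 × Br: no H
  1 × C (aromatic): no H
  1 × F: no H
  1 × I: no H
  1 × N: no H
  1 × O: 1 H
  Total hydrogens = 18.
Molecular formula: C16H18BrFINO

C16H18BrFINO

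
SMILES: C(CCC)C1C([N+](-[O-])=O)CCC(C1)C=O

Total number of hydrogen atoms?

Hydrogens are implicit in SMILES; fill each atom to its normal valence:
  6 × C: 2 H each → 12
  4 × C: 1 H each → 4
  2 × O: no H
  1 × C: 3 H
  1 × N (charge +1): no H
  1 × O (charge -1): no H
  Total hydrogens = 19.

19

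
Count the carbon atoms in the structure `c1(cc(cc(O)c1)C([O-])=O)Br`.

The symbol for carbon appears 7 times in the SMILES. Lowercase c denotes aromatic carbon and counts toward C.

7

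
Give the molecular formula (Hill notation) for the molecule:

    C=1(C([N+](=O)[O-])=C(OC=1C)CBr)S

C6H6BrNO3S

Heavy atoms from the SMILES: 1 Br, 6 C, 1 N, 3 O, 1 S.
Implicit hydrogens by atom environment:
  4 × C (aromatic): no H
  1 × Br: no H
  1 × C: 3 H
  1 × C: 2 H
  1 × N (charge +1): no H
  1 × O (aromatic): no H
  1 × O: no H
  1 × O (charge -1): no H
  1 × S: 1 H
  Total hydrogens = 6.
Molecular formula: C6H6BrNO3S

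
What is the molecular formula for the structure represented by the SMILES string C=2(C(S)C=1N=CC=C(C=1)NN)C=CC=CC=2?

C12H13N3S

Heavy atoms from the SMILES: 12 C, 3 N, 1 S.
Implicit hydrogens by atom environment:
  8 × C (aromatic): 1 H each → 8
  3 × C (aromatic): no H
  1 × C: 1 H
  1 × N: 2 H
  1 × N: 1 H
  1 × N (aromatic): no H
  1 × S: 1 H
  Total hydrogens = 13.
Molecular formula: C12H13N3S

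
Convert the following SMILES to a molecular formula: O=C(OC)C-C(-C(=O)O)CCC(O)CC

Heavy atoms from the SMILES: 10 C, 5 O.
Implicit hydrogens by atom environment:
  4 × C: 2 H each → 8
  3 × O: no H
  2 × C: 3 H each → 6
  2 × C: 1 H each → 2
  2 × C: no H
  2 × O: 1 H each → 2
  Total hydrogens = 18.
Molecular formula: C10H18O5

C10H18O5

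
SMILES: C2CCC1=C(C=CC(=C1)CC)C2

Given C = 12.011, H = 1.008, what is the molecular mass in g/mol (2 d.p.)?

160.26

Molecular formula: C12H16.
M = 12×12.011 + 16×1.008 = 160.26 g/mol.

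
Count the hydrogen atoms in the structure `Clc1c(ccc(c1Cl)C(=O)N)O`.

5

Hydrogens are implicit in SMILES; fill each atom to its normal valence:
  4 × C (aromatic): no H
  2 × C (aromatic): 1 H each → 2
  2 × Cl: no H
  1 × C: no H
  1 × N: 2 H
  1 × O: 1 H
  1 × O: no H
  Total hydrogens = 5.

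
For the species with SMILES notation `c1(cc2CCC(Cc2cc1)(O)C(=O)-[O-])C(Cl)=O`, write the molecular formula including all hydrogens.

C12H10ClO4-

Heavy atoms from the SMILES: 12 C, 1 Cl, 4 O.
Implicit hydrogens by atom environment:
  3 × C: 2 H each → 6
  3 × C (aromatic): 1 H each → 3
  3 × C (aromatic): no H
  3 × C: no H
  2 × O: no H
  1 × Cl: no H
  1 × O: 1 H
  1 × O (charge -1): no H
  Total hydrogens = 10.
Net charge -1.
Molecular formula: C12H10ClO4-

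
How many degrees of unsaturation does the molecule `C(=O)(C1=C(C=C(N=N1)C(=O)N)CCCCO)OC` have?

Molecular formula from the SMILES: C11H15N3O4.
DoU = (2C + 2 + N − H − X)/2 = (2·11 + 2 + 3 − 15 − 0)/2 = 12/2 = 6.
(Structurally: 1 ring(s) + 5 π bond(s) = 6.)

6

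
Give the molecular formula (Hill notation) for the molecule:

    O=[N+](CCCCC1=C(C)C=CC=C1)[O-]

C11H15NO2

Heavy atoms from the SMILES: 11 C, 1 N, 2 O.
Implicit hydrogens by atom environment:
  4 × C: 2 H each → 8
  4 × C (aromatic): 1 H each → 4
  2 × C (aromatic): no H
  1 × C: 3 H
  1 × N (charge +1): no H
  1 × O: no H
  1 × O (charge -1): no H
  Total hydrogens = 15.
Molecular formula: C11H15NO2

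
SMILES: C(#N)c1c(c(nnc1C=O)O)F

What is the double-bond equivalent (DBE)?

Molecular formula from the SMILES: C6H2FN3O2.
DoU = (2C + 2 + N − H − X)/2 = (2·6 + 2 + 3 − 2 − 1)/2 = 14/2 = 7.
(Structurally: 1 ring(s) + 6 π bond(s) = 7.)

7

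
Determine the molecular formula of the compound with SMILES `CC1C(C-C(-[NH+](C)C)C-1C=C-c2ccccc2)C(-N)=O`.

C17H25N2O+

Heavy atoms from the SMILES: 17 C, 2 N, 1 O.
Implicit hydrogens by atom environment:
  6 × C: 1 H each → 6
  5 × C (aromatic): 1 H each → 5
  3 × C: 3 H each → 9
  1 × C: 2 H
  1 × C: no H
  1 × C (aromatic): no H
  1 × N: 2 H
  1 × N (charge +1): 1 H
  1 × O: no H
  Total hydrogens = 25.
Net charge +1.
Molecular formula: C17H25N2O+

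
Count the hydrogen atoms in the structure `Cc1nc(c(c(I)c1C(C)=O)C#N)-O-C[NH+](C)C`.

15

Hydrogens are implicit in SMILES; fill each atom to its normal valence:
  5 × C (aromatic): no H
  4 × C: 3 H each → 12
  2 × C: no H
  2 × O: no H
  1 × C: 2 H
  1 × I: no H
  1 × N (charge +1): 1 H
  1 × N (aromatic): no H
  1 × N: no H
  Total hydrogens = 15.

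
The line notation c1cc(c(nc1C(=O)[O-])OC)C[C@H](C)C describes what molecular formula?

C11H14NO3-

Heavy atoms from the SMILES: 11 C, 1 N, 3 O.
Implicit hydrogens by atom environment:
  3 × C: 3 H each → 9
  3 × C (aromatic): no H
  2 × C (aromatic): 1 H each → 2
  2 × O: no H
  1 × C: 2 H
  1 × C: 1 H
  1 × C: no H
  1 × N (aromatic): no H
  1 × O (charge -1): no H
  Total hydrogens = 14.
Net charge -1.
Molecular formula: C11H14NO3-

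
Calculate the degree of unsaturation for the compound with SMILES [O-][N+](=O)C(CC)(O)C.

Molecular formula from the SMILES: C4H9NO3.
DoU = (2C + 2 + N − H − X)/2 = (2·4 + 2 + 1 − 9 − 0)/2 = 2/2 = 1.
(Structurally: 0 ring(s) + 1 π bond(s) = 1.)

1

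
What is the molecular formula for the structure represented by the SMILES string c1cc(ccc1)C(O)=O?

C7H6O2

Heavy atoms from the SMILES: 7 C, 2 O.
Implicit hydrogens by atom environment:
  5 × C (aromatic): 1 H each → 5
  1 × C (aromatic): no H
  1 × C: no H
  1 × O: 1 H
  1 × O: no H
  Total hydrogens = 6.
Molecular formula: C7H6O2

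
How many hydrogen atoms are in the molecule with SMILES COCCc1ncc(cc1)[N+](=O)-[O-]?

Hydrogens are implicit in SMILES; fill each atom to its normal valence:
  3 × C (aromatic): 1 H each → 3
  2 × C: 2 H each → 4
  2 × C (aromatic): no H
  2 × O: no H
  1 × C: 3 H
  1 × N (aromatic): no H
  1 × N (charge +1): no H
  1 × O (charge -1): no H
  Total hydrogens = 10.

10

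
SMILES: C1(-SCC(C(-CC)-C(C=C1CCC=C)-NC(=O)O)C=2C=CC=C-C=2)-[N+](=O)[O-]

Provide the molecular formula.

Heavy atoms from the SMILES: 20 C, 2 N, 4 O, 1 S.
Implicit hydrogens by atom environment:
  6 × C: 1 H each → 6
  5 × C: 2 H each → 10
  5 × C (aromatic): 1 H each → 5
  2 × C: no H
  2 × O: no H
  1 × C: 3 H
  1 × C (aromatic): no H
  1 × N: 1 H
  1 × N (charge +1): no H
  1 × O: 1 H
  1 × O (charge -1): no H
  1 × S: no H
  Total hydrogens = 26.
Molecular formula: C20H26N2O4S

C20H26N2O4S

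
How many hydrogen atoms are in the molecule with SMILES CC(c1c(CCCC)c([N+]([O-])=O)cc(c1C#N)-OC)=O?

16

Hydrogens are implicit in SMILES; fill each atom to its normal valence:
  5 × C (aromatic): no H
  3 × C: 3 H each → 9
  3 × C: 2 H each → 6
  3 × O: no H
  2 × C: no H
  1 × C (aromatic): 1 H
  1 × N: no H
  1 × N (charge +1): no H
  1 × O (charge -1): no H
  Total hydrogens = 16.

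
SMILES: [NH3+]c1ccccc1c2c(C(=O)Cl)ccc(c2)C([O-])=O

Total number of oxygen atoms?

The symbol for oxygen appears 3 times in the SMILES.

3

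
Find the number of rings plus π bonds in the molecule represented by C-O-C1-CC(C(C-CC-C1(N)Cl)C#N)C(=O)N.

4

Molecular formula from the SMILES: C11H18ClN3O2.
DoU = (2C + 2 + N − H − X)/2 = (2·11 + 2 + 3 − 18 − 1)/2 = 8/2 = 4.
(Structurally: 1 ring(s) + 3 π bond(s) = 4.)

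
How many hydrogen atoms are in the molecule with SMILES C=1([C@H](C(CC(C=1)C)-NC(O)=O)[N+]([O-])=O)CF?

Hydrogens are implicit in SMILES; fill each atom to its normal valence:
  4 × C: 1 H each → 4
  2 × C: 2 H each → 4
  2 × C: no H
  2 × O: no H
  1 × C: 3 H
  1 × F: no H
  1 × N: 1 H
  1 × N (charge +1): no H
  1 × O: 1 H
  1 × O (charge -1): no H
  Total hydrogens = 13.

13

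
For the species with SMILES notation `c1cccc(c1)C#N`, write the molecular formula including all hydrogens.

Heavy atoms from the SMILES: 7 C, 1 N.
Implicit hydrogens by atom environment:
  5 × C (aromatic): 1 H each → 5
  1 × C (aromatic): no H
  1 × C: no H
  1 × N: no H
  Total hydrogens = 5.
Molecular formula: C7H5N

C7H5N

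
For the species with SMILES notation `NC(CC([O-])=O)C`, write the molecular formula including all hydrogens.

Heavy atoms from the SMILES: 4 C, 1 N, 2 O.
Implicit hydrogens by atom environment:
  1 × C: 3 H
  1 × C: 2 H
  1 × C: 1 H
  1 × C: no H
  1 × N: 2 H
  1 × O: no H
  1 × O (charge -1): no H
  Total hydrogens = 8.
Net charge -1.
Molecular formula: C4H8NO2-

C4H8NO2-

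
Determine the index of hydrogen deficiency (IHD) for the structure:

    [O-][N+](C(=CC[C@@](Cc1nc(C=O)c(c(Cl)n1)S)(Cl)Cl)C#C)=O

Molecular formula from the SMILES: C12H8Cl3N3O3S.
DoU = (2C + 2 + N − H − X)/2 = (2·12 + 2 + 3 − 8 − 3)/2 = 18/2 = 9.
(Structurally: 1 ring(s) + 8 π bond(s) = 9.)

9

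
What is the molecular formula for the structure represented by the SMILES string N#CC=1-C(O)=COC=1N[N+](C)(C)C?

Heavy atoms from the SMILES: 8 C, 3 N, 2 O.
Implicit hydrogens by atom environment:
  3 × C: 3 H each → 9
  3 × C (aromatic): no H
  1 × C (aromatic): 1 H
  1 × C: no H
  1 × N: 1 H
  1 × N: no H
  1 × N (charge +1): no H
  1 × O: 1 H
  1 × O (aromatic): no H
  Total hydrogens = 12.
Net charge +1.
Molecular formula: C8H12N3O2+

C8H12N3O2+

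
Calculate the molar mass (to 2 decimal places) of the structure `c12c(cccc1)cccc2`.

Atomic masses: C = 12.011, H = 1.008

128.17

Molecular formula: C10H8.
M = 10×12.011 + 8×1.008 = 128.17 g/mol.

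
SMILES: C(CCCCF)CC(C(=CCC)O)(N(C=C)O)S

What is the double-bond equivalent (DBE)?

Molecular formula from the SMILES: C13H24FNO2S.
DoU = (2C + 2 + N − H − X)/2 = (2·13 + 2 + 1 − 24 − 1)/2 = 4/2 = 2.
(Structurally: 0 ring(s) + 2 π bond(s) = 2.)

2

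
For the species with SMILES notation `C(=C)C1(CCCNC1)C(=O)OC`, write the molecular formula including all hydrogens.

C9H15NO2

Heavy atoms from the SMILES: 9 C, 1 N, 2 O.
Implicit hydrogens by atom environment:
  5 × C: 2 H each → 10
  2 × C: no H
  2 × O: no H
  1 × C: 3 H
  1 × C: 1 H
  1 × N: 1 H
  Total hydrogens = 15.
Molecular formula: C9H15NO2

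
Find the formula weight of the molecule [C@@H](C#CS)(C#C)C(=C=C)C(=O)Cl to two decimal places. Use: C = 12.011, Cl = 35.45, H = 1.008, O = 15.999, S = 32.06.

Molecular formula: C9H5ClOS.
M = 9×12.011 + 1×35.45 + 5×1.008 + 1×15.999 + 1×32.06 = 196.65 g/mol.

196.65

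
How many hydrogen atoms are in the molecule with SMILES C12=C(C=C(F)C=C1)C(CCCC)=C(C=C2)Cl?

14

Hydrogens are implicit in SMILES; fill each atom to its normal valence:
  5 × C (aromatic): 1 H each → 5
  5 × C (aromatic): no H
  3 × C: 2 H each → 6
  1 × C: 3 H
  1 × Cl: no H
  1 × F: no H
  Total hydrogens = 14.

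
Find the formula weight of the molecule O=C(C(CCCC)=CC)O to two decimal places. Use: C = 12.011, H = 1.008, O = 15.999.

Molecular formula: C8H14O2.
M = 8×12.011 + 14×1.008 + 2×15.999 = 142.20 g/mol.

142.20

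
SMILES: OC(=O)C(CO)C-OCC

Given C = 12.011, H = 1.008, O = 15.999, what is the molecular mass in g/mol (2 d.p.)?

Molecular formula: C6H12O4.
M = 6×12.011 + 12×1.008 + 4×15.999 = 148.16 g/mol.

148.16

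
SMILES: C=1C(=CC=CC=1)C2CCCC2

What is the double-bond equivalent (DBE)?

5

Molecular formula from the SMILES: C11H14.
DoU = (2C + 2 + N − H − X)/2 = (2·11 + 2 + 0 − 14 − 0)/2 = 10/2 = 5.
(Structurally: 2 ring(s) + 3 π bond(s) = 5.)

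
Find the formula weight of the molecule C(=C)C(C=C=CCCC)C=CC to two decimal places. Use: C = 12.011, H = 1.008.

Molecular formula: C12H18.
M = 12×12.011 + 18×1.008 = 162.28 g/mol.

162.28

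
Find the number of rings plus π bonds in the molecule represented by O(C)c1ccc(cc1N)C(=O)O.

5

Molecular formula from the SMILES: C8H9NO3.
DoU = (2C + 2 + N − H − X)/2 = (2·8 + 2 + 1 − 9 − 0)/2 = 10/2 = 5.
(Structurally: 1 ring(s) + 4 π bond(s) = 5.)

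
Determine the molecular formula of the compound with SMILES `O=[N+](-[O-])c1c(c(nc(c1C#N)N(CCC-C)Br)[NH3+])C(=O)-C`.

C12H15BrN5O3+

Heavy atoms from the SMILES: 1 Br, 12 C, 5 N, 3 O.
Implicit hydrogens by atom environment:
  5 × C (aromatic): no H
  3 × C: 2 H each → 6
  2 × C: 3 H each → 6
  2 × C: no H
  2 × N: no H
  2 × O: no H
  1 × Br: no H
  1 × N (charge +1): 3 H
  1 × N (aromatic): no H
  1 × N (charge +1): no H
  1 × O (charge -1): no H
  Total hydrogens = 15.
Net charge +1.
Molecular formula: C12H15BrN5O3+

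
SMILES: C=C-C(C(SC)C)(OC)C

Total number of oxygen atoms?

The symbol for oxygen appears 1 time in the SMILES.

1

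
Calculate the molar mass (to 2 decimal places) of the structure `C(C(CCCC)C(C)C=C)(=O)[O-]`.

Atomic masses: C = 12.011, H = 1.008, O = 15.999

Molecular formula: C10H17O2-.
M = 10×12.011 + 17×1.008 + 2×15.999 = 169.24 g/mol.

169.24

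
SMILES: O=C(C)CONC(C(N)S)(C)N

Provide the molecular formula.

C6H15N3O2S

Heavy atoms from the SMILES: 6 C, 3 N, 2 O, 1 S.
Implicit hydrogens by atom environment:
  2 × C: 3 H each → 6
  2 × C: no H
  2 × N: 2 H each → 4
  2 × O: no H
  1 × C: 2 H
  1 × C: 1 H
  1 × N: 1 H
  1 × S: 1 H
  Total hydrogens = 15.
Molecular formula: C6H15N3O2S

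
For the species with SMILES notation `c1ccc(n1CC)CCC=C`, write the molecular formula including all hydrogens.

C10H15N

Heavy atoms from the SMILES: 10 C, 1 N.
Implicit hydrogens by atom environment:
  4 × C: 2 H each → 8
  3 × C (aromatic): 1 H each → 3
  1 × C: 3 H
  1 × C: 1 H
  1 × C (aromatic): no H
  1 × N (aromatic): no H
  Total hydrogens = 15.
Molecular formula: C10H15N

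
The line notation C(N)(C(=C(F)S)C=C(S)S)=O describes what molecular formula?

C5H6FNOS3

Heavy atoms from the SMILES: 5 C, 1 F, 1 N, 1 O, 3 S.
Implicit hydrogens by atom environment:
  4 × C: no H
  3 × S: 1 H each → 3
  1 × C: 1 H
  1 × F: no H
  1 × N: 2 H
  1 × O: no H
  Total hydrogens = 6.
Molecular formula: C5H6FNOS3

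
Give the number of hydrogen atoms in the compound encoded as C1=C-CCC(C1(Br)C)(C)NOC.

Hydrogens are implicit in SMILES; fill each atom to its normal valence:
  3 × C: 3 H each → 9
  2 × C: 2 H each → 4
  2 × C: 1 H each → 2
  2 × C: no H
  1 × Br: no H
  1 × N: 1 H
  1 × O: no H
  Total hydrogens = 16.

16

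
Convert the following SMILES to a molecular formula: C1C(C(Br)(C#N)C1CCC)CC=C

Heavy atoms from the SMILES: 1 Br, 11 C, 1 N.
Implicit hydrogens by atom environment:
  5 × C: 2 H each → 10
  3 × C: 1 H each → 3
  2 × C: no H
  1 × Br: no H
  1 × C: 3 H
  1 × N: no H
  Total hydrogens = 16.
Molecular formula: C11H16BrN

C11H16BrN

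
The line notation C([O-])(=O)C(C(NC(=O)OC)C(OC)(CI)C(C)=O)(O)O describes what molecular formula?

C10H15INO8-

Heavy atoms from the SMILES: 10 C, 1 I, 1 N, 8 O.
Implicit hydrogens by atom environment:
  5 × C: no H
  5 × O: no H
  3 × C: 3 H each → 9
  2 × O: 1 H each → 2
  1 × C: 2 H
  1 × C: 1 H
  1 × I: no H
  1 × N: 1 H
  1 × O (charge -1): no H
  Total hydrogens = 15.
Net charge -1.
Molecular formula: C10H15INO8-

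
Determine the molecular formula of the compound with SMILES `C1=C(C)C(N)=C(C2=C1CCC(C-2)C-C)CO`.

Heavy atoms from the SMILES: 14 C, 1 N, 1 O.
Implicit hydrogens by atom environment:
  5 × C: 2 H each → 10
  5 × C (aromatic): no H
  2 × C: 3 H each → 6
  1 × C (aromatic): 1 H
  1 × C: 1 H
  1 × N: 2 H
  1 × O: 1 H
  Total hydrogens = 21.
Molecular formula: C14H21NO

C14H21NO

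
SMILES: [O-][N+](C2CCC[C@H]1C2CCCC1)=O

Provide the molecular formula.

Heavy atoms from the SMILES: 10 C, 1 N, 2 O.
Implicit hydrogens by atom environment:
  7 × C: 2 H each → 14
  3 × C: 1 H each → 3
  1 × N (charge +1): no H
  1 × O: no H
  1 × O (charge -1): no H
  Total hydrogens = 17.
Molecular formula: C10H17NO2

C10H17NO2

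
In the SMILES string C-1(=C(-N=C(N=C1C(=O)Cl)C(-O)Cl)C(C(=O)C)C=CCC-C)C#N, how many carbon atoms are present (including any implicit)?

15

The symbol for carbon appears 15 times in the SMILES. (Cl is a single chlorine, not C + l.)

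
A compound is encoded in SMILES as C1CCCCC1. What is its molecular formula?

C6H12

Heavy atoms from the SMILES: 6 C.
Implicit hydrogens by atom environment:
  6 × C: 2 H each → 12
  Total hydrogens = 12.
Molecular formula: C6H12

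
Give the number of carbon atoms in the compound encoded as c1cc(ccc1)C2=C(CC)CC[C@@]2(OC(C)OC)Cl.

16

The symbol for carbon appears 16 times in the SMILES. Lowercase c denotes aromatic carbon and counts toward C.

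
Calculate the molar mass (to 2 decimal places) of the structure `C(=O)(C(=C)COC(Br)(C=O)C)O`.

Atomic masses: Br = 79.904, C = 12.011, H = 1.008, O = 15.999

237.05

Molecular formula: C7H9BrO4.
M = 1×79.904 + 7×12.011 + 9×1.008 + 4×15.999 = 237.05 g/mol.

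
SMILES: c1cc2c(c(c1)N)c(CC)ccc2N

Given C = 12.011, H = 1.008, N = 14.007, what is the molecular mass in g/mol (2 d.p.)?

Molecular formula: C12H14N2.
M = 12×12.011 + 14×1.008 + 2×14.007 = 186.26 g/mol.

186.26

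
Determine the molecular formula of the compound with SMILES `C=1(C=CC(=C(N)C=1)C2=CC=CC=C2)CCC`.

C15H17N

Heavy atoms from the SMILES: 15 C, 1 N.
Implicit hydrogens by atom environment:
  8 × C (aromatic): 1 H each → 8
  4 × C (aromatic): no H
  2 × C: 2 H each → 4
  1 × C: 3 H
  1 × N: 2 H
  Total hydrogens = 17.
Molecular formula: C15H17N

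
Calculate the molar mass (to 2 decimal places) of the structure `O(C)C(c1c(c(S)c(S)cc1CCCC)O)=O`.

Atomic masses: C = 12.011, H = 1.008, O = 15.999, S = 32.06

Molecular formula: C12H16O3S2.
M = 12×12.011 + 16×1.008 + 3×15.999 + 2×32.06 = 272.38 g/mol.

272.38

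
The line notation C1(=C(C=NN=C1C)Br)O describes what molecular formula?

Heavy atoms from the SMILES: 1 Br, 5 C, 2 N, 1 O.
Implicit hydrogens by atom environment:
  3 × C (aromatic): no H
  2 × N (aromatic): no H
  1 × Br: no H
  1 × C: 3 H
  1 × C (aromatic): 1 H
  1 × O: 1 H
  Total hydrogens = 5.
Molecular formula: C5H5BrN2O

C5H5BrN2O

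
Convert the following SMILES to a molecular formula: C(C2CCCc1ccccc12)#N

Heavy atoms from the SMILES: 11 C, 1 N.
Implicit hydrogens by atom environment:
  4 × C (aromatic): 1 H each → 4
  3 × C: 2 H each → 6
  2 × C (aromatic): no H
  1 × C: 1 H
  1 × C: no H
  1 × N: no H
  Total hydrogens = 11.
Molecular formula: C11H11N

C11H11N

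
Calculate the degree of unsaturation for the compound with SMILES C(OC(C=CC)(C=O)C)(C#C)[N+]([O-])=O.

5

Molecular formula from the SMILES: C9H11NO4.
DoU = (2C + 2 + N − H − X)/2 = (2·9 + 2 + 1 − 11 − 0)/2 = 10/2 = 5.
(Structurally: 0 ring(s) + 5 π bond(s) = 5.)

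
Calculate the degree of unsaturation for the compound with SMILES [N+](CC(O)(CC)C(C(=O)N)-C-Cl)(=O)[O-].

2

Molecular formula from the SMILES: C7H13ClN2O4.
DoU = (2C + 2 + N − H − X)/2 = (2·7 + 2 + 2 − 13 − 1)/2 = 4/2 = 2.
(Structurally: 0 ring(s) + 2 π bond(s) = 2.)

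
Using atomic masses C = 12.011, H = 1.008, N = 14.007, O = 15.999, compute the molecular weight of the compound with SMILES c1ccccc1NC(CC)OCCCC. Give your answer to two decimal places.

Molecular formula: C13H21NO.
M = 13×12.011 + 21×1.008 + 1×14.007 + 1×15.999 = 207.32 g/mol.

207.32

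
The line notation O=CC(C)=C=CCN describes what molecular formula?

Heavy atoms from the SMILES: 6 C, 1 N, 1 O.
Implicit hydrogens by atom environment:
  2 × C: 1 H each → 2
  2 × C: no H
  1 × C: 3 H
  1 × C: 2 H
  1 × N: 2 H
  1 × O: no H
  Total hydrogens = 9.
Molecular formula: C6H9NO

C6H9NO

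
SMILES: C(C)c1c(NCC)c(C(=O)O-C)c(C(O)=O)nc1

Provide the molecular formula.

C12H16N2O4

Heavy atoms from the SMILES: 12 C, 2 N, 4 O.
Implicit hydrogens by atom environment:
  4 × C (aromatic): no H
  3 × C: 3 H each → 9
  3 × O: no H
  2 × C: 2 H each → 4
  2 × C: no H
  1 × C (aromatic): 1 H
  1 × N: 1 H
  1 × N (aromatic): no H
  1 × O: 1 H
  Total hydrogens = 16.
Molecular formula: C12H16N2O4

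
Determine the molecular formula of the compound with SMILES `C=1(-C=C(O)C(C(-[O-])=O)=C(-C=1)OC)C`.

Heavy atoms from the SMILES: 9 C, 4 O.
Implicit hydrogens by atom environment:
  4 × C (aromatic): no H
  2 × C: 3 H each → 6
  2 × C (aromatic): 1 H each → 2
  2 × O: no H
  1 × C: no H
  1 × O: 1 H
  1 × O (charge -1): no H
  Total hydrogens = 9.
Net charge -1.
Molecular formula: C9H9O4-

C9H9O4-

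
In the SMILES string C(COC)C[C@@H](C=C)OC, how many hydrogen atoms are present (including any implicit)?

16

Hydrogens are implicit in SMILES; fill each atom to its normal valence:
  4 × C: 2 H each → 8
  2 × C: 3 H each → 6
  2 × C: 1 H each → 2
  2 × O: no H
  Total hydrogens = 16.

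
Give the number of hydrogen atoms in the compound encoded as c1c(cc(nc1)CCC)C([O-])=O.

Hydrogens are implicit in SMILES; fill each atom to its normal valence:
  3 × C (aromatic): 1 H each → 3
  2 × C: 2 H each → 4
  2 × C (aromatic): no H
  1 × C: 3 H
  1 × C: no H
  1 × N (aromatic): no H
  1 × O: no H
  1 × O (charge -1): no H
  Total hydrogens = 10.

10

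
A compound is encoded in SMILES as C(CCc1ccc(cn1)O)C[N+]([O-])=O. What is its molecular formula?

C9H12N2O3

Heavy atoms from the SMILES: 9 C, 2 N, 3 O.
Implicit hydrogens by atom environment:
  4 × C: 2 H each → 8
  3 × C (aromatic): 1 H each → 3
  2 × C (aromatic): no H
  1 × N (aromatic): no H
  1 × N (charge +1): no H
  1 × O: 1 H
  1 × O: no H
  1 × O (charge -1): no H
  Total hydrogens = 12.
Molecular formula: C9H12N2O3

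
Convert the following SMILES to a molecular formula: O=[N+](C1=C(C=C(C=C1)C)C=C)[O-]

C9H9NO2

Heavy atoms from the SMILES: 9 C, 1 N, 2 O.
Implicit hydrogens by atom environment:
  3 × C (aromatic): 1 H each → 3
  3 × C (aromatic): no H
  1 × C: 3 H
  1 × C: 2 H
  1 × C: 1 H
  1 × N (charge +1): no H
  1 × O: no H
  1 × O (charge -1): no H
  Total hydrogens = 9.
Molecular formula: C9H9NO2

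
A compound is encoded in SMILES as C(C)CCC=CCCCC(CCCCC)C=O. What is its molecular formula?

C16H30O

Heavy atoms from the SMILES: 16 C, 1 O.
Implicit hydrogens by atom environment:
  10 × C: 2 H each → 20
  4 × C: 1 H each → 4
  2 × C: 3 H each → 6
  1 × O: no H
  Total hydrogens = 30.
Molecular formula: C16H30O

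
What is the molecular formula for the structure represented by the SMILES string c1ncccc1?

Heavy atoms from the SMILES: 5 C, 1 N.
Implicit hydrogens by atom environment:
  5 × C (aromatic): 1 H each → 5
  1 × N (aromatic): no H
  Total hydrogens = 5.
Molecular formula: C5H5N

C5H5N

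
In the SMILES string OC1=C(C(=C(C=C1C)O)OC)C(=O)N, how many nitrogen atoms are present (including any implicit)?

1

The symbol for nitrogen appears 1 time in the SMILES.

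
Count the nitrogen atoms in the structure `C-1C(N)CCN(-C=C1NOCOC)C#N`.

The symbol for nitrogen appears 4 times in the SMILES.

4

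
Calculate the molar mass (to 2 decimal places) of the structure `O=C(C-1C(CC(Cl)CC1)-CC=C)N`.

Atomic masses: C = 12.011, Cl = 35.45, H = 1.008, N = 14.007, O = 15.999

201.69

Molecular formula: C10H16ClNO.
M = 10×12.011 + 1×35.45 + 16×1.008 + 1×14.007 + 1×15.999 = 201.69 g/mol.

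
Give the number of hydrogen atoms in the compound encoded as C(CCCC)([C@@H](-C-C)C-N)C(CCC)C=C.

31

Hydrogens are implicit in SMILES; fill each atom to its normal valence:
  8 × C: 2 H each → 16
  4 × C: 1 H each → 4
  3 × C: 3 H each → 9
  1 × N: 2 H
  Total hydrogens = 31.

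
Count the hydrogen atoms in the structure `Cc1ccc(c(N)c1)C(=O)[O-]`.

8

Hydrogens are implicit in SMILES; fill each atom to its normal valence:
  3 × C (aromatic): 1 H each → 3
  3 × C (aromatic): no H
  1 × C: 3 H
  1 × C: no H
  1 × N: 2 H
  1 × O: no H
  1 × O (charge -1): no H
  Total hydrogens = 8.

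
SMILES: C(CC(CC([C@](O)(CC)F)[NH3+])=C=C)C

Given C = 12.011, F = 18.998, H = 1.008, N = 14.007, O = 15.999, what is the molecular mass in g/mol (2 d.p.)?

Molecular formula: C11H21FNO+.
M = 11×12.011 + 1×18.998 + 21×1.008 + 1×14.007 + 1×15.999 = 202.29 g/mol.

202.29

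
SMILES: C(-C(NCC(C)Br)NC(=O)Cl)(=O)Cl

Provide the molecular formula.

C6H9BrCl2N2O2

Heavy atoms from the SMILES: 1 Br, 6 C, 2 Cl, 2 N, 2 O.
Implicit hydrogens by atom environment:
  2 × C: 1 H each → 2
  2 × C: no H
  2 × Cl: no H
  2 × N: 1 H each → 2
  2 × O: no H
  1 × Br: no H
  1 × C: 3 H
  1 × C: 2 H
  Total hydrogens = 9.
Molecular formula: C6H9BrCl2N2O2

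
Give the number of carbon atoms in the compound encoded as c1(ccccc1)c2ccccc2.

12

The symbol for carbon appears 12 times in the SMILES. Lowercase c denotes aromatic carbon and counts toward C.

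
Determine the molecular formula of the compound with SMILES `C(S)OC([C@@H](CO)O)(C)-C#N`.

C6H11NO3S

Heavy atoms from the SMILES: 6 C, 1 N, 3 O, 1 S.
Implicit hydrogens by atom environment:
  2 × C: 2 H each → 4
  2 × C: no H
  2 × O: 1 H each → 2
  1 × C: 3 H
  1 × C: 1 H
  1 × N: no H
  1 × O: no H
  1 × S: 1 H
  Total hydrogens = 11.
Molecular formula: C6H11NO3S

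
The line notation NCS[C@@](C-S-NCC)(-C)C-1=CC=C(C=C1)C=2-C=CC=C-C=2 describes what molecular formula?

Heavy atoms from the SMILES: 18 C, 2 N, 2 S.
Implicit hydrogens by atom environment:
  9 × C (aromatic): 1 H each → 9
  3 × C: 2 H each → 6
  3 × C (aromatic): no H
  2 × C: 3 H each → 6
  2 × S: no H
  1 × C: no H
  1 × N: 2 H
  1 × N: 1 H
  Total hydrogens = 24.
Molecular formula: C18H24N2S2

C18H24N2S2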